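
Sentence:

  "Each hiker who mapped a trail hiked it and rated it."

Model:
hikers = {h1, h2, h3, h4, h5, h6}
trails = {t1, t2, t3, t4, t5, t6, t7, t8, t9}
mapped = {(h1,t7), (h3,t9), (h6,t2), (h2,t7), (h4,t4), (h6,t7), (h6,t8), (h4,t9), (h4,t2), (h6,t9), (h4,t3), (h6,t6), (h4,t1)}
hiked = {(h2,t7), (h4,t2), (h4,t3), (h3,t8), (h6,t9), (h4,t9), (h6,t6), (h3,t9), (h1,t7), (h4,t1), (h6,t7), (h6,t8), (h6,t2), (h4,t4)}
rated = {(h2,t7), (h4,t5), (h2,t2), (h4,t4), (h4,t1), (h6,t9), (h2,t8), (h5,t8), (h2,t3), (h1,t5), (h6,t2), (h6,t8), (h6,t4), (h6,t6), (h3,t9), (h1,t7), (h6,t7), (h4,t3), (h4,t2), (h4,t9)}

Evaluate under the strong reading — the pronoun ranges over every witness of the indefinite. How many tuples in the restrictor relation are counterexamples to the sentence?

0

"it" takes "a trail" as antecedent — a donkey pronoun bound across the clause boundary.
Strong reading: for every (h,t) with mapped(h,t), hiked(h,t) ∧ rated(h,t).
Restrictor pairs: (h1,t7) ✓  (h2,t7) ✓  (h3,t9) ✓  (h4,t1) ✓  (h4,t2) ✓  (h4,t3) ✓  (h4,t4) ✓  (h4,t9) ✓  (h6,t2) ✓  (h6,t6) ✓  (h6,t7) ✓  (h6,t8) ✓  (h6,t9) ✓
Counterexamples (restrictor pairs failing the scope): 0.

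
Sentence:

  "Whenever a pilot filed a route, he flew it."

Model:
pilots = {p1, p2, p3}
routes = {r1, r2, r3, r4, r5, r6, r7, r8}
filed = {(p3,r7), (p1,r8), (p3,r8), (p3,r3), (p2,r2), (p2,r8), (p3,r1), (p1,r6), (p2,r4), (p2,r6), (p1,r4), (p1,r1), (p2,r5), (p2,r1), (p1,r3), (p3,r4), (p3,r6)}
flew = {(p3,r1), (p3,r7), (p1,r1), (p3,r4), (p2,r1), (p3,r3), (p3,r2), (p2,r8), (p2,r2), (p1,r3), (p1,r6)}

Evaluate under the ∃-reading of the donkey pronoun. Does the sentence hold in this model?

True

"it" takes "a route" as antecedent — a donkey pronoun bound across the clause boundary.
Weak reading: every pilot p with some filed-route has at least one filed-route r such that flew(p,r).
Per pilot: p1:✓  p2:✓  p3:✓
Every pilot in the restrictor has a witness.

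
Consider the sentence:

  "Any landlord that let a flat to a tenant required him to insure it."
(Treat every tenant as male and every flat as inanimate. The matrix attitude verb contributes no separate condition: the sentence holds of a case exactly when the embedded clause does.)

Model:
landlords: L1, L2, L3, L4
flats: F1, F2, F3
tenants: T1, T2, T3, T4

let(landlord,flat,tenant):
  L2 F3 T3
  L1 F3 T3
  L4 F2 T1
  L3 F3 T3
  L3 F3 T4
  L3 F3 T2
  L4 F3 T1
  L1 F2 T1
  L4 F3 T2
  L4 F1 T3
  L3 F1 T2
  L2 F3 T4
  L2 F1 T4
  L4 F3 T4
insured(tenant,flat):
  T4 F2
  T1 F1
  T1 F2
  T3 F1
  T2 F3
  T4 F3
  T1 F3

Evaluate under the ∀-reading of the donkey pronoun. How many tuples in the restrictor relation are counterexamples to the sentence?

5

"him" takes "a tenant" as antecedent and "it" takes "a flat"; both are donkey pronouns co-varying with the restrictor.
Strong reading: for every (l,f,t) with let(l,f,t), insured(t,f).
Restrictor triples: (L1,F2,T1)→insured(T1,F2) ✓  (L1,F3,T3)→insured(T3,F3) ✗  (L2,F1,T4)→insured(T4,F1) ✗  (L2,F3,T3)→insured(T3,F3) ✗  (L2,F3,T4)→insured(T4,F3) ✓  (L3,F1,T2)→insured(T2,F1) ✗  (L3,F3,T2)→insured(T2,F3) ✓  (L3,F3,T3)→insured(T3,F3) ✗  (L3,F3,T4)→insured(T4,F3) ✓  (L4,F1,T3)→insured(T3,F1) ✓  (L4,F2,T1)→insured(T1,F2) ✓  (L4,F3,T1)→insured(T1,F3) ✓  (L4,F3,T2)→insured(T2,F3) ✓  (L4,F3,T4)→insured(T4,F3) ✓
Counterexamples (restrictor triples failing the scope): 5.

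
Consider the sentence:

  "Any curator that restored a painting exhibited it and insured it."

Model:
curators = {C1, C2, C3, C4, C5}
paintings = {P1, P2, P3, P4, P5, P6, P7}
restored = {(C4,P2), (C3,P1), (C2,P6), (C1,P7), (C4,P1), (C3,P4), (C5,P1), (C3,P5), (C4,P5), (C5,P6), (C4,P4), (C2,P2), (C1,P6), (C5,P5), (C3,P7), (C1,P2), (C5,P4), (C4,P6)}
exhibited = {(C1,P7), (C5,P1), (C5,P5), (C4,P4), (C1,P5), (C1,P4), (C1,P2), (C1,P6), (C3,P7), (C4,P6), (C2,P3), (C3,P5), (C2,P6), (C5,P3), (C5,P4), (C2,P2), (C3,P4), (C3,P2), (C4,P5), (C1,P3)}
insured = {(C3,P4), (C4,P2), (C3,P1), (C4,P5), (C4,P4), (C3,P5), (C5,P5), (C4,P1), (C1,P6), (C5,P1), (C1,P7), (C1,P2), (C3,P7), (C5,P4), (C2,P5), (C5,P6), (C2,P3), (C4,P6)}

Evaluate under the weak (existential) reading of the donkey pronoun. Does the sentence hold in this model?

False

"it" takes "a painting" as antecedent — a donkey pronoun bound across the clause boundary.
Weak reading: every curator c with some restored-painting has at least one restored-painting p such that exhibited(c,p) ∧ insured(c,p).
Per curator: C1:✓  C2:✗  C3:✓  C4:✓  C5:✓
C2 has no witness among its restored-paintings.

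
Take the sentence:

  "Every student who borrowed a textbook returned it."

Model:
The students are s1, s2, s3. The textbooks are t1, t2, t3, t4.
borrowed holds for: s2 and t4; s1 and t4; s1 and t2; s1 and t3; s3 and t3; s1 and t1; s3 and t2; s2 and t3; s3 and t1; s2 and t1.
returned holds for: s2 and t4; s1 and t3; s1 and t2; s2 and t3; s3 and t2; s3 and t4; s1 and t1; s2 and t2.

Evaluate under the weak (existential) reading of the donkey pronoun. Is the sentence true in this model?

"it" takes "a textbook" as antecedent — a donkey pronoun bound across the clause boundary.
Weak reading: every student s with some borrowed-textbook has at least one borrowed-textbook t such that returned(s,t).
Per student: s1:✓  s2:✓  s3:✓
Every student in the restrictor has a witness.

True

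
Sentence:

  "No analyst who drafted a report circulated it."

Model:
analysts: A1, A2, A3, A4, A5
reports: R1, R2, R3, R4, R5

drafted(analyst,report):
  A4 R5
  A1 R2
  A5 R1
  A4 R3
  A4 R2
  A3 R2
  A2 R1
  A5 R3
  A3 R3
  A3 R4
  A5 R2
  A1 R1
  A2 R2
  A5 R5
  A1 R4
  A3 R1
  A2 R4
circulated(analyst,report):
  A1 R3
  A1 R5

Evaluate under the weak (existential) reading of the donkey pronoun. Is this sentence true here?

True

"it" takes "a report" as antecedent — a donkey pronoun bound across the clause boundary.
Truth condition: for no (a,r) with drafted(a,r) does circulated(a,r) hold.
Restrictor pairs — does the scope hold? (A1,R1):fails  (A1,R2):fails  (A1,R4):fails  (A2,R1):fails  (A2,R2):fails  (A2,R4):fails  (A3,R1):fails  (A3,R2):fails  (A3,R3):fails  (A3,R4):fails  (A4,R2):fails  (A4,R3):fails  (A4,R5):fails  (A5,R1):fails  (A5,R2):fails  (A5,R3):fails  (A5,R5):fails
Scope holds for no restrictor pair, so the sentence is true.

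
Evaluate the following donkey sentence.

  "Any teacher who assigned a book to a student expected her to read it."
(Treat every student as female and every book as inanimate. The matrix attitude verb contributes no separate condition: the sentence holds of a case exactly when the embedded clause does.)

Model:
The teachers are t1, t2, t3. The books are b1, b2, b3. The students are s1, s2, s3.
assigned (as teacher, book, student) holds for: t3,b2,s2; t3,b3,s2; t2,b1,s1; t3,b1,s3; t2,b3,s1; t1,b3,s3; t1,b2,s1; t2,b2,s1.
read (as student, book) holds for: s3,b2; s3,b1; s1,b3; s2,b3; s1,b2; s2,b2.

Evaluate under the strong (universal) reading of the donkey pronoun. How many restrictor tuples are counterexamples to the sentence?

2

"her" takes "a student" as antecedent and "it" takes "a book"; both are donkey pronouns co-varying with the restrictor.
Strong reading: for every (t,b,s) with assigned(t,b,s), read(s,b).
Restrictor triples: (t1,b2,s1)→read(s1,b2) ✓  (t1,b3,s3)→read(s3,b3) ✗  (t2,b1,s1)→read(s1,b1) ✗  (t2,b2,s1)→read(s1,b2) ✓  (t2,b3,s1)→read(s1,b3) ✓  (t3,b1,s3)→read(s3,b1) ✓  (t3,b2,s2)→read(s2,b2) ✓  (t3,b3,s2)→read(s2,b3) ✓
Counterexamples (restrictor triples failing the scope): 2.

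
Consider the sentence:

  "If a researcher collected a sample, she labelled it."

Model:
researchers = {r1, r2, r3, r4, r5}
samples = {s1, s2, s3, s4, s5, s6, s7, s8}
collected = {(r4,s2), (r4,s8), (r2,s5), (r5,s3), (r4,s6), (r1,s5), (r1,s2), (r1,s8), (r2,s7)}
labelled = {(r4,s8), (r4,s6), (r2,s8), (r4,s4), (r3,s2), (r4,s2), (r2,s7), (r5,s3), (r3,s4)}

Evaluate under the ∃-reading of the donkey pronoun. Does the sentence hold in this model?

False

"it" takes "a sample" as antecedent — a donkey pronoun bound across the clause boundary.
Weak reading: every researcher r with some collected-sample has at least one collected-sample s such that labelled(r,s).
Per researcher: r1:✗  r2:✓  r4:✓  r5:✓
r1 has no witness among its collected-samples.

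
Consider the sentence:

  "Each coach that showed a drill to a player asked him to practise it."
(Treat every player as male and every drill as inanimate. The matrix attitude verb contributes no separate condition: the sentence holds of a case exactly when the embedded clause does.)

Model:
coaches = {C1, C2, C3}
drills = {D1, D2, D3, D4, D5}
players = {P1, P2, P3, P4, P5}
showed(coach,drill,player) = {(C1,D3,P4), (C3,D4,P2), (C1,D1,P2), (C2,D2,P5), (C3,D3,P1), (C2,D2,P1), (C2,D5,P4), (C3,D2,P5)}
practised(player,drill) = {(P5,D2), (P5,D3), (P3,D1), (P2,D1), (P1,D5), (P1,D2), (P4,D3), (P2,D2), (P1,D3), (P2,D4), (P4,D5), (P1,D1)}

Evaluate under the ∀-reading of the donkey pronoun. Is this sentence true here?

"him" takes "a player" as antecedent and "it" takes "a drill"; both are donkey pronouns co-varying with the restrictor.
Strong reading: for every (c,d,p) with showed(c,d,p), practised(p,d).
Restrictor triples: (C1,D1,P2)→practised(P2,D1) ✓  (C1,D3,P4)→practised(P4,D3) ✓  (C2,D2,P1)→practised(P1,D2) ✓  (C2,D2,P5)→practised(P5,D2) ✓  (C2,D5,P4)→practised(P4,D5) ✓  (C3,D2,P5)→practised(P5,D2) ✓  (C3,D3,P1)→practised(P1,D3) ✓  (C3,D4,P2)→practised(P2,D4) ✓
Every restrictor triple satisfies the scope.

True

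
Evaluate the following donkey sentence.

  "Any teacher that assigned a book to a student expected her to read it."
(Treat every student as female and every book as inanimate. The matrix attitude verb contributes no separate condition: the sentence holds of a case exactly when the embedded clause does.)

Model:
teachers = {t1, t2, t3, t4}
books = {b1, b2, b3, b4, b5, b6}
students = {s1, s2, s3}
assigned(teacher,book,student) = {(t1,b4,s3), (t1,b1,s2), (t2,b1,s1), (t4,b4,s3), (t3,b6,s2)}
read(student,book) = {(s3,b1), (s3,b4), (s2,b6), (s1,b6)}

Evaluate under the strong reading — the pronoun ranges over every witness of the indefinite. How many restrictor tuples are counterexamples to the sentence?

"her" takes "a student" as antecedent and "it" takes "a book"; both are donkey pronouns co-varying with the restrictor.
Strong reading: for every (t,b,s) with assigned(t,b,s), read(s,b).
Restrictor triples: (t1,b1,s2)→read(s2,b1) ✗  (t1,b4,s3)→read(s3,b4) ✓  (t2,b1,s1)→read(s1,b1) ✗  (t3,b6,s2)→read(s2,b6) ✓  (t4,b4,s3)→read(s3,b4) ✓
Counterexamples (restrictor triples failing the scope): 2.

2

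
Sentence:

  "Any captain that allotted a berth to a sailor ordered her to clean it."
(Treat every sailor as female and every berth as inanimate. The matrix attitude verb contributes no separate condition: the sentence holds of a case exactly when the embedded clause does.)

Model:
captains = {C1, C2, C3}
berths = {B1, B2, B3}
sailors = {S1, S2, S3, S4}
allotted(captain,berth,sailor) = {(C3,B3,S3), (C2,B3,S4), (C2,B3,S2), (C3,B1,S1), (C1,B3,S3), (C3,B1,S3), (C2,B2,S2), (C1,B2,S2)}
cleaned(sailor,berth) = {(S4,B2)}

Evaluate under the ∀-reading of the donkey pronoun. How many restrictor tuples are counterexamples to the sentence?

"her" takes "a sailor" as antecedent and "it" takes "a berth"; both are donkey pronouns co-varying with the restrictor.
Strong reading: for every (c,b,s) with allotted(c,b,s), cleaned(s,b).
Restrictor triples: (C1,B2,S2)→cleaned(S2,B2) ✗  (C1,B3,S3)→cleaned(S3,B3) ✗  (C2,B2,S2)→cleaned(S2,B2) ✗  (C2,B3,S2)→cleaned(S2,B3) ✗  (C2,B3,S4)→cleaned(S4,B3) ✗  (C3,B1,S1)→cleaned(S1,B1) ✗  (C3,B1,S3)→cleaned(S3,B1) ✗  (C3,B3,S3)→cleaned(S3,B3) ✗
Counterexamples (restrictor triples failing the scope): 8.

8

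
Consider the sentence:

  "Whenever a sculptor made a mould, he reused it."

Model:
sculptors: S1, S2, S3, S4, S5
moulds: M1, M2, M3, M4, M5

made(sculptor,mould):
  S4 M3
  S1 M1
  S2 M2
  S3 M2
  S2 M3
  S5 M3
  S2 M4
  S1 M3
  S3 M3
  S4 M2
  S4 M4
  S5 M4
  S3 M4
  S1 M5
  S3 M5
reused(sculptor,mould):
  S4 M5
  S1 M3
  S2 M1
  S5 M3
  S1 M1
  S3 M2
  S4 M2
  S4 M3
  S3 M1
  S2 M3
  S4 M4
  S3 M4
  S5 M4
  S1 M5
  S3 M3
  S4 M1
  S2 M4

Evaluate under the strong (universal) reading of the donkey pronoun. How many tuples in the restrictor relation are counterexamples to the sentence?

2

"it" takes "a mould" as antecedent — a donkey pronoun bound across the clause boundary.
Strong reading: for every (s,m) with made(s,m), reused(s,m).
Restrictor pairs: (S1,M1) ✓  (S1,M3) ✓  (S1,M5) ✓  (S2,M2) ✗  (S2,M3) ✓  (S2,M4) ✓  (S3,M2) ✓  (S3,M3) ✓  (S3,M4) ✓  (S3,M5) ✗  (S4,M2) ✓  (S4,M3) ✓  (S4,M4) ✓  (S5,M3) ✓  (S5,M4) ✓
Counterexamples (restrictor pairs failing the scope): 2.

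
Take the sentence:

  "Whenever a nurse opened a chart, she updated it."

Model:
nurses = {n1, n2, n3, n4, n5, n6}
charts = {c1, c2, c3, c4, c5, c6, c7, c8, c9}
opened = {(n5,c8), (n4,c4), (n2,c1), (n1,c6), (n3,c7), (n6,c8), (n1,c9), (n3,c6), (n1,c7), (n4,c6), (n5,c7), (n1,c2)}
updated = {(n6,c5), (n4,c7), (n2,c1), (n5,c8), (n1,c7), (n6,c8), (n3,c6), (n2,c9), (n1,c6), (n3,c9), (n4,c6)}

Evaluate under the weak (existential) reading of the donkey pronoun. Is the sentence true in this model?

True

"it" takes "a chart" as antecedent — a donkey pronoun bound across the clause boundary.
Weak reading: every nurse n with some opened-chart has at least one opened-chart c such that updated(n,c).
Per nurse: n1:✓  n2:✓  n3:✓  n4:✓  n5:✓  n6:✓
Every nurse in the restrictor has a witness.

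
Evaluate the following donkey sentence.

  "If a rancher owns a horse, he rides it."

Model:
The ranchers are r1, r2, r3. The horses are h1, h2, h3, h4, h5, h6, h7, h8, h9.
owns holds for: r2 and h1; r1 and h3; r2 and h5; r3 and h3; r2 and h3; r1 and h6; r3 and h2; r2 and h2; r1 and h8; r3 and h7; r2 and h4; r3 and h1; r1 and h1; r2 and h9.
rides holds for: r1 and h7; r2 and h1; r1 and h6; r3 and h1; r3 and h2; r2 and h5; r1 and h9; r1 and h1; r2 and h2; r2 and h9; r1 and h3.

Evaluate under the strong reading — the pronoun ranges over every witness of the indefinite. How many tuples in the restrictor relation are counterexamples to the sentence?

5

"it" takes "a horse" as antecedent — a donkey pronoun bound across the clause boundary.
Strong reading: for every (r,h) with owns(r,h), rides(r,h).
Restrictor pairs: (r1,h1) ✓  (r1,h3) ✓  (r1,h6) ✓  (r1,h8) ✗  (r2,h1) ✓  (r2,h2) ✓  (r2,h3) ✗  (r2,h4) ✗  (r2,h5) ✓  (r2,h9) ✓  (r3,h1) ✓  (r3,h2) ✓  (r3,h3) ✗  (r3,h7) ✗
Counterexamples (restrictor pairs failing the scope): 5.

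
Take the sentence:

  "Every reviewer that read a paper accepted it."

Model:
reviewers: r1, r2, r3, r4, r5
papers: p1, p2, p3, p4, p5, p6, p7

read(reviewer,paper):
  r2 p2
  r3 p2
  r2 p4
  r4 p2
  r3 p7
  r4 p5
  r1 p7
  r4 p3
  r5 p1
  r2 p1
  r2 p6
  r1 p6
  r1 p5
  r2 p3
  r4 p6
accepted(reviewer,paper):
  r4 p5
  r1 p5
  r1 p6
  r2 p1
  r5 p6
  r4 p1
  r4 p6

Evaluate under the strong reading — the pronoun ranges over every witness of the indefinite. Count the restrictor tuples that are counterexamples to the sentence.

10

"it" takes "a paper" as antecedent — a donkey pronoun bound across the clause boundary.
Strong reading: for every (r,p) with read(r,p), accepted(r,p).
Restrictor pairs: (r1,p5) ✓  (r1,p6) ✓  (r1,p7) ✗  (r2,p1) ✓  (r2,p2) ✗  (r2,p3) ✗  (r2,p4) ✗  (r2,p6) ✗  (r3,p2) ✗  (r3,p7) ✗  (r4,p2) ✗  (r4,p3) ✗  (r4,p5) ✓  (r4,p6) ✓  (r5,p1) ✗
Counterexamples (restrictor pairs failing the scope): 10.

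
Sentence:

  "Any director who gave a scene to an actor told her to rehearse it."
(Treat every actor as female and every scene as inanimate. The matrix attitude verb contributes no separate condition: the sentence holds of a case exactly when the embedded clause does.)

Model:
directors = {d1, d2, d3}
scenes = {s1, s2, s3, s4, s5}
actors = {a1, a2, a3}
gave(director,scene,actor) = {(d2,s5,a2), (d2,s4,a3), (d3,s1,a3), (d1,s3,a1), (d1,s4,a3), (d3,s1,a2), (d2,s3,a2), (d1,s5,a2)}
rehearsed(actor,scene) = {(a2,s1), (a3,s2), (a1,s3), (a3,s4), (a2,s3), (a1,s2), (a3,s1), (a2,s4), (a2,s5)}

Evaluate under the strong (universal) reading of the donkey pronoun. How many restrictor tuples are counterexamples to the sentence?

0

"her" takes "an actor" as antecedent and "it" takes "a scene"; both are donkey pronouns co-varying with the restrictor.
Strong reading: for every (d,s,a) with gave(d,s,a), rehearsed(a,s).
Restrictor triples: (d1,s3,a1)→rehearsed(a1,s3) ✓  (d1,s4,a3)→rehearsed(a3,s4) ✓  (d1,s5,a2)→rehearsed(a2,s5) ✓  (d2,s3,a2)→rehearsed(a2,s3) ✓  (d2,s4,a3)→rehearsed(a3,s4) ✓  (d2,s5,a2)→rehearsed(a2,s5) ✓  (d3,s1,a2)→rehearsed(a2,s1) ✓  (d3,s1,a3)→rehearsed(a3,s1) ✓
Counterexamples (restrictor triples failing the scope): 0.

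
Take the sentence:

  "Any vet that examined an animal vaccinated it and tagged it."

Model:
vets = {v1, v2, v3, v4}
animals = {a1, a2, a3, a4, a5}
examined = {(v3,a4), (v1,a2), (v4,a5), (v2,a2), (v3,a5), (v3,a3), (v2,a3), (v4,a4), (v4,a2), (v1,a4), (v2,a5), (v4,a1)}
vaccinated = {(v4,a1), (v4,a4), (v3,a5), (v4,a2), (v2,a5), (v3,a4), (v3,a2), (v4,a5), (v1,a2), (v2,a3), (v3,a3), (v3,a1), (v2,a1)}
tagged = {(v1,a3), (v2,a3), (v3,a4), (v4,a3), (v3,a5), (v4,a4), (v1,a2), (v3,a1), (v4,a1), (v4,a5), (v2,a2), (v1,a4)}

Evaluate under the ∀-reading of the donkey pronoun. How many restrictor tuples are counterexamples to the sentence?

"it" takes "an animal" as antecedent — a donkey pronoun bound across the clause boundary.
Strong reading: for every (v,a) with examined(v,a), vaccinated(v,a) ∧ tagged(v,a).
Restrictor pairs: (v1,a2) ✓  (v1,a4) ✗  (v2,a2) ✗  (v2,a3) ✓  (v2,a5) ✗  (v3,a3) ✗  (v3,a4) ✓  (v3,a5) ✓  (v4,a1) ✓  (v4,a2) ✗  (v4,a4) ✓  (v4,a5) ✓
Counterexamples (restrictor pairs failing the scope): 5.

5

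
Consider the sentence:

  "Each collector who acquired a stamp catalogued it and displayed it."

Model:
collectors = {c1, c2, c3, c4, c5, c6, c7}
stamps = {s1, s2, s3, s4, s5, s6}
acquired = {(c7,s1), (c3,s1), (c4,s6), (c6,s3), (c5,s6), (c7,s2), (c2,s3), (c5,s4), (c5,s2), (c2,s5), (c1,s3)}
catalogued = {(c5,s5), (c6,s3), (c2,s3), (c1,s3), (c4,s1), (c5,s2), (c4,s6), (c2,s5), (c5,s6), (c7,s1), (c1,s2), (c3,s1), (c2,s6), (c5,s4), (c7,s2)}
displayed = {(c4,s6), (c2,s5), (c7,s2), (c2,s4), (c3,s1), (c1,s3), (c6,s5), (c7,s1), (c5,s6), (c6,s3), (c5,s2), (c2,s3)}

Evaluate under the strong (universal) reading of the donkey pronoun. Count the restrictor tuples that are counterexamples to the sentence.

1

"it" takes "a stamp" as antecedent — a donkey pronoun bound across the clause boundary.
Strong reading: for every (c,s) with acquired(c,s), catalogued(c,s) ∧ displayed(c,s).
Restrictor pairs: (c1,s3) ✓  (c2,s3) ✓  (c2,s5) ✓  (c3,s1) ✓  (c4,s6) ✓  (c5,s2) ✓  (c5,s4) ✗  (c5,s6) ✓  (c6,s3) ✓  (c7,s1) ✓  (c7,s2) ✓
Counterexamples (restrictor pairs failing the scope): 1.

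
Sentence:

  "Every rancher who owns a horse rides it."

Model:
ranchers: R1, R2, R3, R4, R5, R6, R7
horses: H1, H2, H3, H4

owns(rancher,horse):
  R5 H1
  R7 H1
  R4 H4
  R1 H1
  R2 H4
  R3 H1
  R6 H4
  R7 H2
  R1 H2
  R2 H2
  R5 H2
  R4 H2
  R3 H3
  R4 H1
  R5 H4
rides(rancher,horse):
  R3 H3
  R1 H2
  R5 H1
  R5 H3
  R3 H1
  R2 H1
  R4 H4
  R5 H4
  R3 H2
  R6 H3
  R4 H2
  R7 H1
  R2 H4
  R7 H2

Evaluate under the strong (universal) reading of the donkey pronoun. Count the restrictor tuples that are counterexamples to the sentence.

"it" takes "a horse" as antecedent — a donkey pronoun bound across the clause boundary.
Strong reading: for every (r,h) with owns(r,h), rides(r,h).
Restrictor pairs: (R1,H1) ✗  (R1,H2) ✓  (R2,H2) ✗  (R2,H4) ✓  (R3,H1) ✓  (R3,H3) ✓  (R4,H1) ✗  (R4,H2) ✓  (R4,H4) ✓  (R5,H1) ✓  (R5,H2) ✗  (R5,H4) ✓  (R6,H4) ✗  (R7,H1) ✓  (R7,H2) ✓
Counterexamples (restrictor pairs failing the scope): 5.

5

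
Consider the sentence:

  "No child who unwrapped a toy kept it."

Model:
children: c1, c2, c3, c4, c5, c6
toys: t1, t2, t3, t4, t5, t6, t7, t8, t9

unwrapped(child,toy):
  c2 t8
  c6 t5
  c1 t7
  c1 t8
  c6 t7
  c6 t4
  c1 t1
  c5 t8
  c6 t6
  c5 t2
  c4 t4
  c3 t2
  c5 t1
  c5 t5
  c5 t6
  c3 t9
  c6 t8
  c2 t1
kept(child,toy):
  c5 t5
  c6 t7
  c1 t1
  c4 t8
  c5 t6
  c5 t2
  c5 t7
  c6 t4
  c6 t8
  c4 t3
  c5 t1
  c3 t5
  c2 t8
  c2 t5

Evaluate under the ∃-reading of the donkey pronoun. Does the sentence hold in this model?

"it" takes "a toy" as antecedent — a donkey pronoun bound across the clause boundary.
Truth condition: for no (c,t) with unwrapped(c,t) does kept(c,t) hold.
Restrictor pairs — does the scope hold? (c1,t1):holds  (c1,t7):fails  (c1,t8):fails  (c2,t1):fails  (c2,t8):holds  (c3,t2):fails  (c3,t9):fails  (c4,t4):fails  (c5,t1):holds  (c5,t2):holds  (c5,t5):holds  (c5,t6):holds  (c5,t8):fails  (c6,t4):holds  (c6,t5):fails  (c6,t6):fails  (c6,t7):holds  (c6,t8):holds
Scope holds for 9 pair(s), so the sentence is false.

False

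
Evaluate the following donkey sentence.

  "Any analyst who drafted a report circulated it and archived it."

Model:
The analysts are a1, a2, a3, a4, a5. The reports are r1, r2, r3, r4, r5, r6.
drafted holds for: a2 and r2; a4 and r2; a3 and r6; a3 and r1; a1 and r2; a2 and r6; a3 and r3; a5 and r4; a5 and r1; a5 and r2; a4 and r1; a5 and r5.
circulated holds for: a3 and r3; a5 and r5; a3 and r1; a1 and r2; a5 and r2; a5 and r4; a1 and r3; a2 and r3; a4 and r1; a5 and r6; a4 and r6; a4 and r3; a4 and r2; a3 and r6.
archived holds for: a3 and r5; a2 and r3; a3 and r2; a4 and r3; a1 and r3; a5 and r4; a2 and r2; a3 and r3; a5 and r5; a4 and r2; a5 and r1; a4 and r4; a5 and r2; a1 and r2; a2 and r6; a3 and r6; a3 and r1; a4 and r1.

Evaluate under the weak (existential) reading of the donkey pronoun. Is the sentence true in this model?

False

"it" takes "a report" as antecedent — a donkey pronoun bound across the clause boundary.
Weak reading: every analyst a with some drafted-report has at least one drafted-report r such that circulated(a,r) ∧ archived(a,r).
Per analyst: a1:✓  a2:✗  a3:✓  a4:✓  a5:✓
a2 has no witness among its drafted-reports.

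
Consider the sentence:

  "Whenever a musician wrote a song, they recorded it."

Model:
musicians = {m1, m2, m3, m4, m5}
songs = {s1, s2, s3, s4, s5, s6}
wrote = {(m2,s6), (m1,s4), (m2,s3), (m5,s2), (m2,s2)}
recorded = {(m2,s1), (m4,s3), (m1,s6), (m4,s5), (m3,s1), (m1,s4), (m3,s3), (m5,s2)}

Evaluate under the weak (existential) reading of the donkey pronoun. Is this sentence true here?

"it" takes "a song" as antecedent — a donkey pronoun bound across the clause boundary.
Weak reading: every musician m with some wrote-song has at least one wrote-song s such that recorded(m,s).
Per musician: m1:✓  m2:✗  m5:✓
m2 has no witness among its wrote-songs.

False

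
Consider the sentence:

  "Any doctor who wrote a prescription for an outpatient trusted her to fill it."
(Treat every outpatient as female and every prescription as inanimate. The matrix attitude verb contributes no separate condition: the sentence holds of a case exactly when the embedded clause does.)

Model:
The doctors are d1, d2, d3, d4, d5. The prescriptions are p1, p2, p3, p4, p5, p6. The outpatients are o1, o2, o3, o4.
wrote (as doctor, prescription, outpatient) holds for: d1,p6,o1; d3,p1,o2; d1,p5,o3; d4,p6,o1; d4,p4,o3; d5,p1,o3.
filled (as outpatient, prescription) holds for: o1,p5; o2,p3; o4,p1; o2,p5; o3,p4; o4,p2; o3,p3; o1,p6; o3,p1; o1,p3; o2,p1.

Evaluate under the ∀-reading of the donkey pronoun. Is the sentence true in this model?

False

"her" takes "an outpatient" as antecedent and "it" takes "a prescription"; both are donkey pronouns co-varying with the restrictor.
Strong reading: for every (d,p,o) with wrote(d,p,o), filled(o,p).
Restrictor triples: (d1,p5,o3)→filled(o3,p5) ✗  (d1,p6,o1)→filled(o1,p6) ✓  (d3,p1,o2)→filled(o2,p1) ✓  (d4,p4,o3)→filled(o3,p4) ✓  (d4,p6,o1)→filled(o1,p6) ✓  (d5,p1,o3)→filled(o3,p1) ✓
Counterexample: (d1,p5,o3) — filled(o3,p5) does not hold.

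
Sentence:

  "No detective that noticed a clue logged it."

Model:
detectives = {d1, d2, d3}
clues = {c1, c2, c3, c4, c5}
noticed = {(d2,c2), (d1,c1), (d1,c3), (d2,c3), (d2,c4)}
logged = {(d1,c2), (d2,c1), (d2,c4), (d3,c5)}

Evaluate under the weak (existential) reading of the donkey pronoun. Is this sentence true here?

False

"it" takes "a clue" as antecedent — a donkey pronoun bound across the clause boundary.
Truth condition: for no (d,c) with noticed(d,c) does logged(d,c) hold.
Restrictor pairs — does the scope hold? (d1,c1):fails  (d1,c3):fails  (d2,c2):fails  (d2,c3):fails  (d2,c4):holds
Scope holds for 1 pair(s), so the sentence is false.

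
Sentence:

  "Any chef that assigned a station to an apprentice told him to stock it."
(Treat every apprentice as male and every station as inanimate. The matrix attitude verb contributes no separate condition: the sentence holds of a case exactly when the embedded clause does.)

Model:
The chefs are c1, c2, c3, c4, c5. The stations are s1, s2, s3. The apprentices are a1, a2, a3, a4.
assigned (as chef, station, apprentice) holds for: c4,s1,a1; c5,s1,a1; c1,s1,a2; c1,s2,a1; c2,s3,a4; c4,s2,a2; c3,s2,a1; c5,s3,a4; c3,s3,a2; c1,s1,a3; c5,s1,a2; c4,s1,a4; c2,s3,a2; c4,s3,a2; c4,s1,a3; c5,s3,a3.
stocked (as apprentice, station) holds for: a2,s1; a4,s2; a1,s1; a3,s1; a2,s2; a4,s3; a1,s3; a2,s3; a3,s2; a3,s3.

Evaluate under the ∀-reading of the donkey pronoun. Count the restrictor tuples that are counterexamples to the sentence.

"him" takes "an apprentice" as antecedent and "it" takes "a station"; both are donkey pronouns co-varying with the restrictor.
Strong reading: for every (c,s,a) with assigned(c,s,a), stocked(a,s).
Restrictor triples: (c1,s1,a2)→stocked(a2,s1) ✓  (c1,s1,a3)→stocked(a3,s1) ✓  (c1,s2,a1)→stocked(a1,s2) ✗  (c2,s3,a2)→stocked(a2,s3) ✓  (c2,s3,a4)→stocked(a4,s3) ✓  (c3,s2,a1)→stocked(a1,s2) ✗  (c3,s3,a2)→stocked(a2,s3) ✓  (c4,s1,a1)→stocked(a1,s1) ✓  (c4,s1,a3)→stocked(a3,s1) ✓  (c4,s1,a4)→stocked(a4,s1) ✗  (c4,s2,a2)→stocked(a2,s2) ✓  (c4,s3,a2)→stocked(a2,s3) ✓  (c5,s1,a1)→stocked(a1,s1) ✓  (c5,s1,a2)→stocked(a2,s1) ✓  (c5,s3,a3)→stocked(a3,s3) ✓  (c5,s3,a4)→stocked(a4,s3) ✓
Counterexamples (restrictor triples failing the scope): 3.

3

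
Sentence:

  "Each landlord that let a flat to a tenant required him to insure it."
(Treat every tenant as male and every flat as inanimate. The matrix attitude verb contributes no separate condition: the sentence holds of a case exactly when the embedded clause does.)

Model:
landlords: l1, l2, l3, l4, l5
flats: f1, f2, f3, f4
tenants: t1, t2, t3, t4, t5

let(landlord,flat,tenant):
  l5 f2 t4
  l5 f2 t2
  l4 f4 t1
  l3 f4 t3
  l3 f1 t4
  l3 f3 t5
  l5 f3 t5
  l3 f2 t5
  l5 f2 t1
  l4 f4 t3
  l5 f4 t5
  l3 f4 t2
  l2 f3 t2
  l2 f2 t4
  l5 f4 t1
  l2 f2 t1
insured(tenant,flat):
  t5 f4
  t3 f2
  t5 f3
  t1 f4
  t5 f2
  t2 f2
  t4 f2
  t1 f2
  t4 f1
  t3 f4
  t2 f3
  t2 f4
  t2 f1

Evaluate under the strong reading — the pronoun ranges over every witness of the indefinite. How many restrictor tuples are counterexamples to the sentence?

"him" takes "a tenant" as antecedent and "it" takes "a flat"; both are donkey pronouns co-varying with the restrictor.
Strong reading: for every (l,f,t) with let(l,f,t), insured(t,f).
Restrictor triples: (l2,f2,t1)→insured(t1,f2) ✓  (l2,f2,t4)→insured(t4,f2) ✓  (l2,f3,t2)→insured(t2,f3) ✓  (l3,f1,t4)→insured(t4,f1) ✓  (l3,f2,t5)→insured(t5,f2) ✓  (l3,f3,t5)→insured(t5,f3) ✓  (l3,f4,t2)→insured(t2,f4) ✓  (l3,f4,t3)→insured(t3,f4) ✓  (l4,f4,t1)→insured(t1,f4) ✓  (l4,f4,t3)→insured(t3,f4) ✓  (l5,f2,t1)→insured(t1,f2) ✓  (l5,f2,t2)→insured(t2,f2) ✓  (l5,f2,t4)→insured(t4,f2) ✓  (l5,f3,t5)→insured(t5,f3) ✓  (l5,f4,t1)→insured(t1,f4) ✓  (l5,f4,t5)→insured(t5,f4) ✓
Counterexamples (restrictor triples failing the scope): 0.

0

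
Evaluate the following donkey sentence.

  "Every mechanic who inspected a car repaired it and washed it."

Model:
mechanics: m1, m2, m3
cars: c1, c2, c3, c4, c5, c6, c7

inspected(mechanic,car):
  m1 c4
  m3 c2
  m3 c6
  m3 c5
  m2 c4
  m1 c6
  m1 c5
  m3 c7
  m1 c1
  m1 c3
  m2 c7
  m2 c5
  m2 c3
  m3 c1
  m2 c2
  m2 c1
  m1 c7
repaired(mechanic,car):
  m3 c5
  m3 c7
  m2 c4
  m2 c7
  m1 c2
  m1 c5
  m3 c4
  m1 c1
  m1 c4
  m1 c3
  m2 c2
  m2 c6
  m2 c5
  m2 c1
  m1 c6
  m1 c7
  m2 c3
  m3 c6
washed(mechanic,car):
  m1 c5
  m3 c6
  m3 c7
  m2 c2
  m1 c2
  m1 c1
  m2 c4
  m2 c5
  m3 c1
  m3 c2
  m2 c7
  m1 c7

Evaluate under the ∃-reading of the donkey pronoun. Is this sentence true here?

"it" takes "a car" as antecedent — a donkey pronoun bound across the clause boundary.
Weak reading: every mechanic m with some inspected-car has at least one inspected-car c such that repaired(m,c) ∧ washed(m,c).
Per mechanic: m1:✓  m2:✓  m3:✓
Every mechanic in the restrictor has a witness.

True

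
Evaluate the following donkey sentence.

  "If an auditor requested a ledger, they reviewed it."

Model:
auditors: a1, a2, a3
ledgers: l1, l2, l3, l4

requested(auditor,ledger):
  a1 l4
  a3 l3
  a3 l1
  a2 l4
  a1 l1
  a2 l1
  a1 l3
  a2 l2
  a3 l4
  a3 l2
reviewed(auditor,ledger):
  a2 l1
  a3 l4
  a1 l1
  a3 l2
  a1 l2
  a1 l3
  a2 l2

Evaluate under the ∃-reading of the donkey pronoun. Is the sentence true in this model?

"it" takes "a ledger" as antecedent — a donkey pronoun bound across the clause boundary.
Weak reading: every auditor a with some requested-ledger has at least one requested-ledger l such that reviewed(a,l).
Per auditor: a1:✓  a2:✓  a3:✓
Every auditor in the restrictor has a witness.

True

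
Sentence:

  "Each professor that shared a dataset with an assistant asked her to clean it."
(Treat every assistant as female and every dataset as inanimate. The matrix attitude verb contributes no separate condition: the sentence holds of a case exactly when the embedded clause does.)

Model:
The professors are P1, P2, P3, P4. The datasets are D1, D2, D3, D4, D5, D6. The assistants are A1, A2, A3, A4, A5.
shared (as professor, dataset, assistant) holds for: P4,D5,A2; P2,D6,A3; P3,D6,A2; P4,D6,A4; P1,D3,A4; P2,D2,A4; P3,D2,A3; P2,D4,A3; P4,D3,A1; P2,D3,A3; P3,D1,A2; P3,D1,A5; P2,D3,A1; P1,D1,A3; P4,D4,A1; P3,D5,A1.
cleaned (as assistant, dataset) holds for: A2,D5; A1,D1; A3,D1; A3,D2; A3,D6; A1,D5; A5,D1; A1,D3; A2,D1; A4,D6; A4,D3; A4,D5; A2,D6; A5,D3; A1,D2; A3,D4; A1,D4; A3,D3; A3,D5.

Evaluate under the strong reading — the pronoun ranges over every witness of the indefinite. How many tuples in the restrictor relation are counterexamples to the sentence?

1

"her" takes "an assistant" as antecedent and "it" takes "a dataset"; both are donkey pronouns co-varying with the restrictor.
Strong reading: for every (p,d,a) with shared(p,d,a), cleaned(a,d).
Restrictor triples: (P1,D1,A3)→cleaned(A3,D1) ✓  (P1,D3,A4)→cleaned(A4,D3) ✓  (P2,D2,A4)→cleaned(A4,D2) ✗  (P2,D3,A1)→cleaned(A1,D3) ✓  (P2,D3,A3)→cleaned(A3,D3) ✓  (P2,D4,A3)→cleaned(A3,D4) ✓  (P2,D6,A3)→cleaned(A3,D6) ✓  (P3,D1,A2)→cleaned(A2,D1) ✓  (P3,D1,A5)→cleaned(A5,D1) ✓  (P3,D2,A3)→cleaned(A3,D2) ✓  (P3,D5,A1)→cleaned(A1,D5) ✓  (P3,D6,A2)→cleaned(A2,D6) ✓  (P4,D3,A1)→cleaned(A1,D3) ✓  (P4,D4,A1)→cleaned(A1,D4) ✓  (P4,D5,A2)→cleaned(A2,D5) ✓  (P4,D6,A4)→cleaned(A4,D6) ✓
Counterexamples (restrictor triples failing the scope): 1.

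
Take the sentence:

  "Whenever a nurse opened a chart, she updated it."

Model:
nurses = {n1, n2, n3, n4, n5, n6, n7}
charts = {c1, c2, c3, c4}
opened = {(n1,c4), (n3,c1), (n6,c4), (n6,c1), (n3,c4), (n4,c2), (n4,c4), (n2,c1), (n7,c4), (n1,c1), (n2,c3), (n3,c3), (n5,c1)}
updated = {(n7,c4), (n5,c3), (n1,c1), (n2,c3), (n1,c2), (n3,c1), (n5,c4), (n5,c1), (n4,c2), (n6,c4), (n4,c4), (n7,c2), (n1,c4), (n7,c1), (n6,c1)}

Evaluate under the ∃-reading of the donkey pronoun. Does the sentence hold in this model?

"it" takes "a chart" as antecedent — a donkey pronoun bound across the clause boundary.
Weak reading: every nurse n with some opened-chart has at least one opened-chart c such that updated(n,c).
Per nurse: n1:✓  n2:✓  n3:✓  n4:✓  n5:✓  n6:✓  n7:✓
Every nurse in the restrictor has a witness.

True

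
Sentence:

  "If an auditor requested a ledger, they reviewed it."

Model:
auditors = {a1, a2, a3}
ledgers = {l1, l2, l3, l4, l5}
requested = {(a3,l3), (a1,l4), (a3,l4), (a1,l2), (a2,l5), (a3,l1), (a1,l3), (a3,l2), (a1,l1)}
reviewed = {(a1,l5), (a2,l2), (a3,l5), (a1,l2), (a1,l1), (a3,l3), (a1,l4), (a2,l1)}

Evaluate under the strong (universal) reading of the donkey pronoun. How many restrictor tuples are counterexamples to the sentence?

"it" takes "a ledger" as antecedent — a donkey pronoun bound across the clause boundary.
Strong reading: for every (a,l) with requested(a,l), reviewed(a,l).
Restrictor pairs: (a1,l1) ✓  (a1,l2) ✓  (a1,l3) ✗  (a1,l4) ✓  (a2,l5) ✗  (a3,l1) ✗  (a3,l2) ✗  (a3,l3) ✓  (a3,l4) ✗
Counterexamples (restrictor pairs failing the scope): 5.

5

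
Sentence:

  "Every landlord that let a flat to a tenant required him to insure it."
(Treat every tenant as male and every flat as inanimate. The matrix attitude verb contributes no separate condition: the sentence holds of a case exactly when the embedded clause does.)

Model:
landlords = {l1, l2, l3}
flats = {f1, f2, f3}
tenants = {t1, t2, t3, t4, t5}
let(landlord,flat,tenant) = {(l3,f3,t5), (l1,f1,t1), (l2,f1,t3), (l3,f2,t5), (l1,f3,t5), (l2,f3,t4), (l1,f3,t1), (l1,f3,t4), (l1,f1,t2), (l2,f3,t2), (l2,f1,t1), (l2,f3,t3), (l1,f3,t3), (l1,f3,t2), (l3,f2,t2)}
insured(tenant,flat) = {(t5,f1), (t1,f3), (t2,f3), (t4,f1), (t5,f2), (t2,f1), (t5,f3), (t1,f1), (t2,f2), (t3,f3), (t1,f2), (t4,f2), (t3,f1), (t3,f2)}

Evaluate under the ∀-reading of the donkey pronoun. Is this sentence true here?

"him" takes "a tenant" as antecedent and "it" takes "a flat"; both are donkey pronouns co-varying with the restrictor.
Strong reading: for every (l,f,t) with let(l,f,t), insured(t,f).
Restrictor triples: (l1,f1,t1)→insured(t1,f1) ✓  (l1,f1,t2)→insured(t2,f1) ✓  (l1,f3,t1)→insured(t1,f3) ✓  (l1,f3,t2)→insured(t2,f3) ✓  (l1,f3,t3)→insured(t3,f3) ✓  (l1,f3,t4)→insured(t4,f3) ✗  (l1,f3,t5)→insured(t5,f3) ✓  (l2,f1,t1)→insured(t1,f1) ✓  (l2,f1,t3)→insured(t3,f1) ✓  (l2,f3,t2)→insured(t2,f3) ✓  (l2,f3,t3)→insured(t3,f3) ✓  (l2,f3,t4)→insured(t4,f3) ✗  (l3,f2,t2)→insured(t2,f2) ✓  (l3,f2,t5)→insured(t5,f2) ✓  (l3,f3,t5)→insured(t5,f3) ✓
Counterexample: (l1,f3,t4) — insured(t4,f3) does not hold.

False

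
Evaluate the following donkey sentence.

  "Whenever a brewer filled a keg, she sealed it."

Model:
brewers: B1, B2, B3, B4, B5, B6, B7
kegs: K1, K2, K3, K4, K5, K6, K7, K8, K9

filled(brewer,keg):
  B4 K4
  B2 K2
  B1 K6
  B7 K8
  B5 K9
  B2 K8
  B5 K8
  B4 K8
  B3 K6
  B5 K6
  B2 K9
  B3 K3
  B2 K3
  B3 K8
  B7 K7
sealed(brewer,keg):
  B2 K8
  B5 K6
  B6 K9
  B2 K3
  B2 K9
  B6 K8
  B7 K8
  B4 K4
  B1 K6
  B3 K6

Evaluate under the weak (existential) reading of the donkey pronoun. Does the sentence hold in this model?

True

"it" takes "a keg" as antecedent — a donkey pronoun bound across the clause boundary.
Weak reading: every brewer b with some filled-keg has at least one filled-keg k such that sealed(b,k).
Per brewer: B1:✓  B2:✓  B3:✓  B4:✓  B5:✓  B7:✓
Every brewer in the restrictor has a witness.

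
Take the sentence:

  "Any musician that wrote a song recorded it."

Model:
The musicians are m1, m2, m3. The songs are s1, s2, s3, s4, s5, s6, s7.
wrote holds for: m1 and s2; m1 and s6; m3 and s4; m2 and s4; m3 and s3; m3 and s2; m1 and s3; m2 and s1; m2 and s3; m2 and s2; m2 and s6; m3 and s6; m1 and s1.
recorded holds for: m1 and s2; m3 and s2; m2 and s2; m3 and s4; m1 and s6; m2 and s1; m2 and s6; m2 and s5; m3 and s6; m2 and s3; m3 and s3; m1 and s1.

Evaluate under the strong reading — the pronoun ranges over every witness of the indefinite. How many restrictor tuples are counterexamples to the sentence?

"it" takes "a song" as antecedent — a donkey pronoun bound across the clause boundary.
Strong reading: for every (m,s) with wrote(m,s), recorded(m,s).
Restrictor pairs: (m1,s1) ✓  (m1,s2) ✓  (m1,s3) ✗  (m1,s6) ✓  (m2,s1) ✓  (m2,s2) ✓  (m2,s3) ✓  (m2,s4) ✗  (m2,s6) ✓  (m3,s2) ✓  (m3,s3) ✓  (m3,s4) ✓  (m3,s6) ✓
Counterexamples (restrictor pairs failing the scope): 2.

2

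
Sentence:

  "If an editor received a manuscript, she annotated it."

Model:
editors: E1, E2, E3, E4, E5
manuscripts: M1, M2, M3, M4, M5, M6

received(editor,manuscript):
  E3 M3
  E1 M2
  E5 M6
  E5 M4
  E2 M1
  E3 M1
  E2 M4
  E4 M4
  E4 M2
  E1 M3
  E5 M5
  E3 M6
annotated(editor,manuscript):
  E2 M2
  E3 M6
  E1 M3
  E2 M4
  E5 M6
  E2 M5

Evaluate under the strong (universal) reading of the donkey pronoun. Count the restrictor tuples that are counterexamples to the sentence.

8

"it" takes "a manuscript" as antecedent — a donkey pronoun bound across the clause boundary.
Strong reading: for every (e,m) with received(e,m), annotated(e,m).
Restrictor pairs: (E1,M2) ✗  (E1,M3) ✓  (E2,M1) ✗  (E2,M4) ✓  (E3,M1) ✗  (E3,M3) ✗  (E3,M6) ✓  (E4,M2) ✗  (E4,M4) ✗  (E5,M4) ✗  (E5,M5) ✗  (E5,M6) ✓
Counterexamples (restrictor pairs failing the scope): 8.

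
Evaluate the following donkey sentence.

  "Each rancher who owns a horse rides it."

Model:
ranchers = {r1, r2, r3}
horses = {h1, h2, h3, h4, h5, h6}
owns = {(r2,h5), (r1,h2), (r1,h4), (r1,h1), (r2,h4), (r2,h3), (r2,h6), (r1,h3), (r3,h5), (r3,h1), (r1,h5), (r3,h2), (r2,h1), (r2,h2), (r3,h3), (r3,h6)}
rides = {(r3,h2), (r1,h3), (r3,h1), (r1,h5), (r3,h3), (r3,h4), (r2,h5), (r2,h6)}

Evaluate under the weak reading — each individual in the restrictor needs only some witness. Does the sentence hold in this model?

"it" takes "a horse" as antecedent — a donkey pronoun bound across the clause boundary.
Weak reading: every rancher r with some owns-horse has at least one owns-horse h such that rides(r,h).
Per rancher: r1:✓  r2:✓  r3:✓
Every rancher in the restrictor has a witness.

True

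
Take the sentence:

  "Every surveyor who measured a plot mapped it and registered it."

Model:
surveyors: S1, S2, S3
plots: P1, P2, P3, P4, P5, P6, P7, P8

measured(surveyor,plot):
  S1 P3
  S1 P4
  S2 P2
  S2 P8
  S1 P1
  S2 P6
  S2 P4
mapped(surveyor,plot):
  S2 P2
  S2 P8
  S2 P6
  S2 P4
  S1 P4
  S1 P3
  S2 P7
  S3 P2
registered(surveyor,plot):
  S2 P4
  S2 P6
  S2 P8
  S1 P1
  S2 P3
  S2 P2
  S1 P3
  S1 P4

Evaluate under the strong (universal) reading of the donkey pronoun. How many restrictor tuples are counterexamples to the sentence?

1

"it" takes "a plot" as antecedent — a donkey pronoun bound across the clause boundary.
Strong reading: for every (s,p) with measured(s,p), mapped(s,p) ∧ registered(s,p).
Restrictor pairs: (S1,P1) ✗  (S1,P3) ✓  (S1,P4) ✓  (S2,P2) ✓  (S2,P4) ✓  (S2,P6) ✓  (S2,P8) ✓
Counterexamples (restrictor pairs failing the scope): 1.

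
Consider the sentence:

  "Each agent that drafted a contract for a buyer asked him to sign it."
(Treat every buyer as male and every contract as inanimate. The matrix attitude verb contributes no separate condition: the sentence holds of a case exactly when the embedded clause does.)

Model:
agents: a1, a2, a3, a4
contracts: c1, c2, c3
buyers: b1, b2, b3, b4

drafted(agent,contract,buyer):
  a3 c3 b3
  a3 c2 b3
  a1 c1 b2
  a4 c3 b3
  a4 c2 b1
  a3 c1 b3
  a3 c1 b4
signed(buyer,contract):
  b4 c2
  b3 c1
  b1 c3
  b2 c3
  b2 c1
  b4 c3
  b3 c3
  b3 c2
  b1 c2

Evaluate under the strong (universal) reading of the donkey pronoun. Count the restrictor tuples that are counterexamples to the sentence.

1

"him" takes "a buyer" as antecedent and "it" takes "a contract"; both are donkey pronouns co-varying with the restrictor.
Strong reading: for every (a,c,b) with drafted(a,c,b), signed(b,c).
Restrictor triples: (a1,c1,b2)→signed(b2,c1) ✓  (a3,c1,b3)→signed(b3,c1) ✓  (a3,c1,b4)→signed(b4,c1) ✗  (a3,c2,b3)→signed(b3,c2) ✓  (a3,c3,b3)→signed(b3,c3) ✓  (a4,c2,b1)→signed(b1,c2) ✓  (a4,c3,b3)→signed(b3,c3) ✓
Counterexamples (restrictor triples failing the scope): 1.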